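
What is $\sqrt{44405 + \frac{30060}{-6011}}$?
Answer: $\frac{\sqrt{1604266142345}}{6011} \approx 210.71$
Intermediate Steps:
$\sqrt{44405 + \frac{30060}{-6011}} = \sqrt{44405 + 30060 \left(- \frac{1}{6011}\right)} = \sqrt{44405 - \frac{30060}{6011}} = \sqrt{\frac{266888395}{6011}} = \frac{\sqrt{1604266142345}}{6011}$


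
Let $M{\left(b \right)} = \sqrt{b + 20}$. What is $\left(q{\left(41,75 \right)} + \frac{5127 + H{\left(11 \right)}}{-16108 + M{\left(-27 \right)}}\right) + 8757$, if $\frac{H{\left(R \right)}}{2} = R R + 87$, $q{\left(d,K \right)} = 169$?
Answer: $\frac{2315919144702}{259467671} - \frac{5543 i \sqrt{7}}{259467671} \approx 8925.7 - 5.6521 \cdot 10^{-5} i$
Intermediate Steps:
$M{\left(b \right)} = \sqrt{20 + b}$
$H{\left(R \right)} = 174 + 2 R^{2}$ ($H{\left(R \right)} = 2 \left(R R + 87\right) = 2 \left(R^{2} + 87\right) = 2 \left(87 + R^{2}\right) = 174 + 2 R^{2}$)
$\left(q{\left(41,75 \right)} + \frac{5127 + H{\left(11 \right)}}{-16108 + M{\left(-27 \right)}}\right) + 8757 = \left(169 + \frac{5127 + \left(174 + 2 \cdot 11^{2}\right)}{-16108 + \sqrt{20 - 27}}\right) + 8757 = \left(169 + \frac{5127 + \left(174 + 2 \cdot 121\right)}{-16108 + \sqrt{-7}}\right) + 8757 = \left(169 + \frac{5127 + \left(174 + 242\right)}{-16108 + i \sqrt{7}}\right) + 8757 = \left(169 + \frac{5127 + 416}{-16108 + i \sqrt{7}}\right) + 8757 = \left(169 + \frac{5543}{-16108 + i \sqrt{7}}\right) + 8757 = 8926 + \frac{5543}{-16108 + i \sqrt{7}}$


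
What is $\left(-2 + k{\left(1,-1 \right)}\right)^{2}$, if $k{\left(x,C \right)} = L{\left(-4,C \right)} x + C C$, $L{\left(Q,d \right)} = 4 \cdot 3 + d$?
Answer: $100$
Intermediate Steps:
$L{\left(Q,d \right)} = 12 + d$
$k{\left(x,C \right)} = C^{2} + x \left(12 + C\right)$ ($k{\left(x,C \right)} = \left(12 + C\right) x + C C = x \left(12 + C\right) + C^{2} = C^{2} + x \left(12 + C\right)$)
$\left(-2 + k{\left(1,-1 \right)}\right)^{2} = \left(-2 + \left(\left(-1\right)^{2} + 1 \left(12 - 1\right)\right)\right)^{2} = \left(-2 + \left(1 + 1 \cdot 11\right)\right)^{2} = \left(-2 + \left(1 + 11\right)\right)^{2} = \left(-2 + 12\right)^{2} = 10^{2} = 100$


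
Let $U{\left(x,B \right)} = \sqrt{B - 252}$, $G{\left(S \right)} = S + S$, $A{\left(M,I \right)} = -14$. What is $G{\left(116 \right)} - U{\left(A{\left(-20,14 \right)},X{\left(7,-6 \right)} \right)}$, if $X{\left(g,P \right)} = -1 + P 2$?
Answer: $232 - i \sqrt{265} \approx 232.0 - 16.279 i$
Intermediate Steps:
$X{\left(g,P \right)} = -1 + 2 P$
$G{\left(S \right)} = 2 S$
$U{\left(x,B \right)} = \sqrt{-252 + B}$
$G{\left(116 \right)} - U{\left(A{\left(-20,14 \right)},X{\left(7,-6 \right)} \right)} = 2 \cdot 116 - \sqrt{-252 + \left(-1 + 2 \left(-6\right)\right)} = 232 - \sqrt{-252 - 13} = 232 - \sqrt{-265} = 232 - i \sqrt{265}$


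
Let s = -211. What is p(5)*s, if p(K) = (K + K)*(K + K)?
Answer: -21100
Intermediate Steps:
p(K) = 4*K² (p(K) = (2*K)*(2*K) = 4*K²)
p(5)*s = (4*5²)*(-211) = (4*25)*(-211) = 100*(-211) = -21100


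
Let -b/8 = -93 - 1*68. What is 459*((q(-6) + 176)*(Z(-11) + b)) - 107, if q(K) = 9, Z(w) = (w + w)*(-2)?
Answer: 113106673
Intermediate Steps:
b = 1288 (b = -8*(-93 - 1*68) = -8*(-93 - 68) = -8*(-161) = 1288)
Z(w) = -4*w (Z(w) = (2*w)*(-2) = -4*w)
459*((q(-6) + 176)*(Z(-11) + b)) - 107 = 459*((9 + 176)*(-4*(-11) + 1288)) - 107 = 459*(185*(44 + 1288)) - 107 = 459*(185*1332) - 107 = 459*246420 - 107 = 113106780 - 107 = 113106673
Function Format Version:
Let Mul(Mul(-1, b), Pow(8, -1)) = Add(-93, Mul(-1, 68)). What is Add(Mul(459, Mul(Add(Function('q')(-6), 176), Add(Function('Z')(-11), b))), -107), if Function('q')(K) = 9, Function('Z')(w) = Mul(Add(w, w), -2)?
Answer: 113106673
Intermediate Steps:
b = 1288 (b = Mul(-8, Add(-93, Mul(-1, 68))) = Mul(-8, Add(-93, -68)) = Mul(-8, -161) = 1288)
Function('Z')(w) = Mul(-4, w) (Function('Z')(w) = Mul(Mul(2, w), -2) = Mul(-4, w))
Add(Mul(459, Mul(Add(Function('q')(-6), 176), Add(Function('Z')(-11), b))), -107) = Add(Mul(459, Mul(Add(9, 176), Add(Mul(-4, -11), 1288))), -107) = Add(Mul(459, Mul(185, Add(44, 1288))), -107) = Add(Mul(459, Mul(185, 1332)), -107) = Add(Mul(459, 246420), -107) = Add(113106780, -107) = 113106673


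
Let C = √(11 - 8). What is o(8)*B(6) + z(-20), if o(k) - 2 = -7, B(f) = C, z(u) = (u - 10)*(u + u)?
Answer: 1200 - 5*√3 ≈ 1191.3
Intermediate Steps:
C = √3 ≈ 1.7320
z(u) = 2*u*(-10 + u) (z(u) = (-10 + u)*(2*u) = 2*u*(-10 + u))
B(f) = √3
o(k) = -5 (o(k) = 2 - 7 = -5)
o(8)*B(6) + z(-20) = -5*√3 + 2*(-20)*(-10 - 20) = -5*√3 + 2*(-20)*(-30) = -5*√3 + 1200 = 1200 - 5*√3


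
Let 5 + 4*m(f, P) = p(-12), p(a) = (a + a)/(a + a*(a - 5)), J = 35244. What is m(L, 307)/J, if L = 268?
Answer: -41/1127808 ≈ -3.6354e-5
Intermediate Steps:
p(a) = 2*a/(a + a*(-5 + a)) (p(a) = (2*a)/(a + a*(-5 + a)) = 2*a/(a + a*(-5 + a)))
m(f, P) = -41/32 (m(f, P) = -5/4 + (2/(-4 - 12))/4 = -5/4 + (2/(-16))/4 = -5/4 + (2*(-1/16))/4 = -5/4 + (¼)*(-⅛) = -5/4 - 1/32 = -41/32)
m(L, 307)/J = -41/32/35244 = -41/32*1/35244 = -41/1127808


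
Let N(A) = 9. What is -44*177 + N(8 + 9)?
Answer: -7779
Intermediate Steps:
-44*177 + N(8 + 9) = -44*177 + 9 = -7788 + 9 = -7779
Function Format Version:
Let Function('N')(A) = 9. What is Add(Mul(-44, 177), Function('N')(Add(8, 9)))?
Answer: -7779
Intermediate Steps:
Add(Mul(-44, 177), Function('N')(Add(8, 9))) = Add(Mul(-44, 177), 9) = Add(-7788, 9) = -7779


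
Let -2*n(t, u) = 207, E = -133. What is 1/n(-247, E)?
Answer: -2/207 ≈ -0.0096618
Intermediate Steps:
n(t, u) = -207/2 (n(t, u) = -½*207 = -207/2)
1/n(-247, E) = 1/(-207/2) = -2/207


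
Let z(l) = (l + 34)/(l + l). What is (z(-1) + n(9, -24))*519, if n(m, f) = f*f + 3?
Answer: 583875/2 ≈ 2.9194e+5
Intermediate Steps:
n(m, f) = 3 + f² (n(m, f) = f² + 3 = 3 + f²)
z(l) = (34 + l)/(2*l) (z(l) = (34 + l)/((2*l)) = (34 + l)*(1/(2*l)) = (34 + l)/(2*l))
(z(-1) + n(9, -24))*519 = ((½)*(34 - 1)/(-1) + (3 + (-24)²))*519 = ((½)*(-1)*33 + (3 + 576))*519 = (-33/2 + 579)*519 = (1125/2)*519 = 583875/2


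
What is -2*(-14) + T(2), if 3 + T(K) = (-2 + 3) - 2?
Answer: 24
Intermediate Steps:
T(K) = -4 (T(K) = -3 + ((-2 + 3) - 2) = -3 + (1 - 2) = -3 - 1 = -4)
-2*(-14) + T(2) = -2*(-14) - 4 = 28 - 4 = 24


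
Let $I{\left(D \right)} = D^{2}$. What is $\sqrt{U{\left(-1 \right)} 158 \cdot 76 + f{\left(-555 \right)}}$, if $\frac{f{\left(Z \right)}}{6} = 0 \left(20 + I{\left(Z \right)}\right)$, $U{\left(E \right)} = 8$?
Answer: $8 \sqrt{1501} \approx 309.94$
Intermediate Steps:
$f{\left(Z \right)} = 0$ ($f{\left(Z \right)} = 6 \cdot 0 \left(20 + Z^{2}\right) = 6 \cdot 0 = 0$)
$\sqrt{U{\left(-1 \right)} 158 \cdot 76 + f{\left(-555 \right)}} = \sqrt{8 \cdot 158 \cdot 76 + 0} = \sqrt{1264 \cdot 76 + 0} = \sqrt{96064 + 0} = \sqrt{96064} = 8 \sqrt{1501}$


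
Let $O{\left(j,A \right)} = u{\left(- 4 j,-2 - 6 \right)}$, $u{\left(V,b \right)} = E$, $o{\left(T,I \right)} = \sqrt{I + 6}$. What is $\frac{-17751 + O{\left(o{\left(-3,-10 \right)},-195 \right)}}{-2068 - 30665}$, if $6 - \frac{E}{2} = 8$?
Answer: $\frac{17755}{32733} \approx 0.54242$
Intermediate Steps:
$o{\left(T,I \right)} = \sqrt{6 + I}$
$E = -4$ ($E = 12 - 16 = -4$)
$u{\left(V,b \right)} = -4$
$O{\left(j,A \right)} = -4$
$\frac{-17751 + O{\left(o{\left(-3,-10 \right)},-195 \right)}}{-2068 - 30665} = \frac{-17751 - 4}{-2068 - 30665} = - \frac{17755}{-32733} = \left(-17755\right) \left(- \frac{1}{32733}\right) = \frac{17755}{32733}$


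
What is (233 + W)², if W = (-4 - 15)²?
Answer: 352836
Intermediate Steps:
W = 361 (W = (-19)² = 361)
(233 + W)² = (233 + 361)² = 594² = 352836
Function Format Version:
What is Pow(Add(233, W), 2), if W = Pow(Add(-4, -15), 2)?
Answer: 352836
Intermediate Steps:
W = 361 (W = Pow(-19, 2) = 361)
Pow(Add(233, W), 2) = Pow(Add(233, 361), 2) = Pow(594, 2) = 352836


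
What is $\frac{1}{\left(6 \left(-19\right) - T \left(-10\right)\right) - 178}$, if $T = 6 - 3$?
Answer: $- \frac{1}{262} \approx -0.0038168$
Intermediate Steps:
$T = 3$
$\frac{1}{\left(6 \left(-19\right) - T \left(-10\right)\right) - 178} = \frac{1}{\left(6 \left(-19\right) - 3 \left(-10\right)\right) - 178} = \frac{1}{\left(-114 - -30\right) - 178} = \frac{1}{\left(-114 + 30\right) - 178} = \frac{1}{-84 - 178} = \frac{1}{-262} = - \frac{1}{262}$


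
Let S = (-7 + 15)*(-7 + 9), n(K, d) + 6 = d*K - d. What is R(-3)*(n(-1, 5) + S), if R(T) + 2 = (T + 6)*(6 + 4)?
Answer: 0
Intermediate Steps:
R(T) = 58 + 10*T (R(T) = -2 + (T + 6)*(6 + 4) = -2 + (6 + T)*10 = -2 + (60 + 10*T) = 58 + 10*T)
n(K, d) = -6 - d + K*d (n(K, d) = -6 + (d*K - d) = -6 + (K*d - d) = -6 + (-d + K*d) = -6 - d + K*d)
S = 16 (S = 8*2 = 16)
R(-3)*(n(-1, 5) + S) = (58 + 10*(-3))*((-6 - 1*5 - 1*5) + 16) = (58 - 30)*((-6 - 5 - 5) + 16) = 28*(-16 + 16) = 28*0 = 0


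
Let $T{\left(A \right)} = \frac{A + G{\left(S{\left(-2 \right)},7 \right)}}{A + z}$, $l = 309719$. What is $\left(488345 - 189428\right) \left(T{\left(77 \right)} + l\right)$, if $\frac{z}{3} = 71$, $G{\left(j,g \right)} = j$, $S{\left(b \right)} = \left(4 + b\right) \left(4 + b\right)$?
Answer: $\frac{26848303765947}{290} \approx 9.258 \cdot 10^{10}$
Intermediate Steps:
$S{\left(b \right)} = \left(4 + b\right)^{2}$
$z = 213$ ($z = 3 \cdot 71 = 213$)
$T{\left(A \right)} = \frac{4 + A}{213 + A}$ ($T{\left(A \right)} = \frac{A + \left(4 - 2\right)^{2}}{A + 213} = \frac{A + 2^{2}}{213 + A} = \frac{A + 4}{213 + A} = \frac{4 + A}{213 + A}$)
$\left(488345 - 189428\right) \left(T{\left(77 \right)} + l\right) = \left(488345 - 189428\right) \left(\frac{4 + 77}{213 + 77} + 309719\right) = 298917 \left(\frac{1}{290} \cdot 81 + 309719\right) = 298917 \left(\frac{81}{290} + 309719\right) = 298917 \cdot \frac{89818591}{290} = \frac{26848303765947}{290}$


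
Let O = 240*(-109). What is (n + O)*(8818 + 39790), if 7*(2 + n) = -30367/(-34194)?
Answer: -21741850199888/17097 ≈ -1.2717e+9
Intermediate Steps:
n = -448349/239358 (n = -2 + (-30367/(-34194))/7 = -2 + (-30367*(-1/34194))/7 = -2 + (⅐)*(30367/34194) = -2 + 30367/239358 = -448349/239358 ≈ -1.8731)
O = -26160
(n + O)*(8818 + 39790) = (-448349/239358 - 26160)*(8818 + 39790) = -6262053629/239358*48608 = -21741850199888/17097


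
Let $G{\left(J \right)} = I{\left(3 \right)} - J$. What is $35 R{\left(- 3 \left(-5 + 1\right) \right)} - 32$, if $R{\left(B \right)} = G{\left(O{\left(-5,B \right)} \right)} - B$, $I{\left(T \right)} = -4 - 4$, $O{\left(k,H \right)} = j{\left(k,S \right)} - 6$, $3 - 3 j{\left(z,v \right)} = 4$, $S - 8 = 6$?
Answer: $- \frac{1531}{3} \approx -510.33$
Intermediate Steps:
$S = 14$ ($S = 8 + 6 = 14$)
$j{\left(z,v \right)} = - \frac{1}{3}$ ($j{\left(z,v \right)} = 1 - \frac{4}{3} = - \frac{1}{3}$)
$O{\left(k,H \right)} = - \frac{19}{3}$ ($O{\left(k,H \right)} = - \frac{1}{3} - 6 = - \frac{19}{3}$)
$I{\left(T \right)} = -8$ ($I{\left(T \right)} = -4 - 4 = -8$)
$G{\left(J \right)} = -8 - J$
$R{\left(B \right)} = - \frac{5}{3} - B$ ($R{\left(B \right)} = \left(-8 - - \frac{19}{3}\right) - B = \left(-8 + \frac{19}{3}\right) - B = - \frac{5}{3} - B$)
$35 R{\left(- 3 \left(-5 + 1\right) \right)} - 32 = 35 \left(- \frac{5}{3} - - 3 \left(-5 + 1\right)\right) - 32 = 35 \left(- \frac{5}{3} - \left(-3\right) \left(-4\right)\right) - 32 = 35 \left(- \frac{5}{3} - 12\right) - 32 = 35 \left(- \frac{41}{3}\right) - 32 = - \frac{1435}{3} - 32 = - \frac{1531}{3}$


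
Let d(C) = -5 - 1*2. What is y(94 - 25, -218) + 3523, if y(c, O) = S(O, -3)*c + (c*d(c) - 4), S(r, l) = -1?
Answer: 2967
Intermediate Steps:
d(C) = -7 (d(C) = -5 - 2 = -7)
y(c, O) = -4 - 8*c (y(c, O) = -c + (c*(-7) - 4) = -c + (-7*c - 4) = -c + (-4 - 7*c) = -4 - 8*c)
y(94 - 25, -218) + 3523 = (-4 - 8*(94 - 25)) + 3523 = (-4 - 8*69) + 3523 = (-4 - 552) + 3523 = -556 + 3523 = 2967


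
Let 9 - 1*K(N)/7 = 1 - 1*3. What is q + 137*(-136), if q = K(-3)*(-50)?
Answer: -22482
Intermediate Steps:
K(N) = 77 (K(N) = 63 - 7*(1 - 1*3) = 63 - 7*(1 - 3) = 63 - 7*(-2) = 63 + 14 = 77)
q = -3850 (q = 77*(-50) = -3850)
q + 137*(-136) = -3850 + 137*(-136) = -3850 - 18632 = -22482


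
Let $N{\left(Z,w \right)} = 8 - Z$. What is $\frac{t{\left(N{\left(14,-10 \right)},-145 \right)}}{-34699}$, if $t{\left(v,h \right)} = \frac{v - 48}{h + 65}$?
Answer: $- \frac{27}{1387960} \approx -1.9453 \cdot 10^{-5}$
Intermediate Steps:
$t{\left(v,h \right)} = \frac{-48 + v}{65 + h}$ ($t{\left(v,h \right)} = \frac{v - 48}{65 + h} = \frac{-48 + v}{65 + h}$)
$\frac{t{\left(N{\left(14,-10 \right)},-145 \right)}}{-34699} = \frac{\frac{1}{65 - 145} \left(-48 + \left(8 - 14\right)\right)}{-34699} = \frac{-48 + \left(8 - 14\right)}{-80} \left(- \frac{1}{34699}\right) = - \frac{-48 - 6}{80} \left(- \frac{1}{34699}\right) = \left(- \frac{1}{80}\right) \left(-54\right) \left(- \frac{1}{34699}\right) = \frac{27}{40} \left(- \frac{1}{34699}\right) = - \frac{27}{1387960}$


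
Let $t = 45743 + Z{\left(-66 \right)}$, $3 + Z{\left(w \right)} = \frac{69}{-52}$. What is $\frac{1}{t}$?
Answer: $\frac{52}{2378411} \approx 2.1863 \cdot 10^{-5}$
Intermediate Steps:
$Z{\left(w \right)} = - \frac{225}{52}$ ($Z{\left(w \right)} = -3 + \frac{69}{-52} = -3 + 69 \left(- \frac{1}{52}\right) = -3 - \frac{69}{52} = - \frac{225}{52}$)
$t = \frac{2378411}{52}$ ($t = 45743 - \frac{225}{52} = \frac{2378411}{52} \approx 45739.0$)
$\frac{1}{t} = \frac{1}{\frac{2378411}{52}} = \frac{52}{2378411}$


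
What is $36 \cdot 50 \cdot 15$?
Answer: $27000$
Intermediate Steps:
$36 \cdot 50 \cdot 15 = 1800 \cdot 15 = 27000$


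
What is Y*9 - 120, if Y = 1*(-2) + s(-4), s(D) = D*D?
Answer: 6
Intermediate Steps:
s(D) = D²
Y = 14 (Y = 1*(-2) + (-4)² = -2 + 16 = 14)
Y*9 - 120 = 14*9 - 120 = 126 - 120 = 6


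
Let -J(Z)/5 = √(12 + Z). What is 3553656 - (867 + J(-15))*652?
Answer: 2988372 + 3260*I*√3 ≈ 2.9884e+6 + 5646.5*I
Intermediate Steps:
J(Z) = -5*√(12 + Z)
3553656 - (867 + J(-15))*652 = 3553656 - (867 - 5*√(12 - 15))*652 = 3553656 - (867 - 5*I*√3)*652 = 3553656 - (565284 - 3260*I*√3) = 3553656 + (-565284 + 3260*I*√3) = 2988372 + 3260*I*√3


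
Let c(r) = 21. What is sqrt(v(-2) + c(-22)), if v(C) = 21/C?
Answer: sqrt(42)/2 ≈ 3.2404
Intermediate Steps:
sqrt(v(-2) + c(-22)) = sqrt(21/(-2) + 21) = sqrt(21*(-1/2) + 21) = sqrt(-21/2 + 21) = sqrt(21/2) = sqrt(42)/2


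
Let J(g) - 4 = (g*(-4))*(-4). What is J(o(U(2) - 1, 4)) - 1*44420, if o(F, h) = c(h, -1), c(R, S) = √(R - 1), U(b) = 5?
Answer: -44416 + 16*√3 ≈ -44388.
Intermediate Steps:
c(R, S) = √(-1 + R)
o(F, h) = √(-1 + h)
J(g) = 4 + 16*g (J(g) = 4 + (g*(-4))*(-4) = 4 - 4*g*(-4) = 4 + 16*g)
J(o(U(2) - 1, 4)) - 1*44420 = (4 + 16*√(-1 + 4)) - 1*44420 = (4 + 16*√3) - 44420 = -44416 + 16*√3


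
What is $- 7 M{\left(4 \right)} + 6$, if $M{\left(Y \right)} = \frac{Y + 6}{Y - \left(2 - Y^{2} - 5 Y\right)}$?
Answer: $\frac{79}{19} \approx 4.1579$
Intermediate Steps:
$M{\left(Y \right)} = \frac{6 + Y}{-2 + Y^{2} + 6 Y}$ ($M{\left(Y \right)} = \frac{6 + Y}{Y + \left(-2 + Y^{2} + 5 Y\right)} = \frac{6 + Y}{-2 + Y^{2} + 6 Y}$)
$- 7 M{\left(4 \right)} + 6 = - 7 \frac{6 + 4}{-2 + 4^{2} + 6 \cdot 4} + 6 = - 7 \frac{1}{-2 + 16 + 24} \cdot 10 + 6 = - 7 \cdot \frac{1}{38} \cdot 10 + 6 = \left(-7\right) \frac{5}{19} + 6 = - \frac{35}{19} + 6 = \frac{79}{19}$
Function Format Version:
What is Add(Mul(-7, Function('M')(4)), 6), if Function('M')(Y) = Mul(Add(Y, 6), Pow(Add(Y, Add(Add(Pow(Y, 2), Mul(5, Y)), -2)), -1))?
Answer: Rational(79, 19) ≈ 4.1579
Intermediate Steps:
Function('M')(Y) = Mul(Pow(Add(-2, Pow(Y, 2), Mul(6, Y)), -1), Add(6, Y)) (Function('M')(Y) = Mul(Add(6, Y), Pow(Add(Y, Add(-2, Pow(Y, 2), Mul(5, Y))), -1)) = Mul(Add(6, Y), Pow(Add(-2, Pow(Y, 2), Mul(6, Y)), -1)) = Mul(Pow(Add(-2, Pow(Y, 2), Mul(6, Y)), -1), Add(6, Y)))
Add(Mul(-7, Function('M')(4)), 6) = Add(Mul(-7, Mul(Pow(Add(-2, Pow(4, 2), Mul(6, 4)), -1), Add(6, 4))), 6) = Add(Mul(-7, Mul(Pow(Add(-2, 16, 24), -1), 10)), 6) = Add(Mul(-7, Mul(Pow(38, -1), 10)), 6) = Add(Mul(-7, Mul(Rational(1, 38), 10)), 6) = Add(Mul(-7, Rational(5, 19)), 6) = Add(Rational(-35, 19), 6) = Rational(79, 19)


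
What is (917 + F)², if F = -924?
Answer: 49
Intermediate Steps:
(917 + F)² = (917 - 924)² = (-7)² = 49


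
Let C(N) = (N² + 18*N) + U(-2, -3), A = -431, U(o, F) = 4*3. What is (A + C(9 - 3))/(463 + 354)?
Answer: -275/817 ≈ -0.33660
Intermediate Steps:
U(o, F) = 12
C(N) = 12 + N² + 18*N (C(N) = (N² + 18*N) + 12 = 12 + N² + 18*N)
(A + C(9 - 3))/(463 + 354) = (-431 + (12 + (9 - 3)² + 18*(9 - 3)))/(463 + 354) = (-431 + (12 + 6² + 18*6))/817 = (-431 + (12 + 36 + 108))*(1/817) = (-431 + 156)*(1/817) = -275*1/817 = -275/817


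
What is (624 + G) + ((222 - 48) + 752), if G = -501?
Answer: 1049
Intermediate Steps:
(624 + G) + ((222 - 48) + 752) = (624 - 501) + ((222 - 48) + 752) = 123 + (174 + 752) = 123 + 926 = 1049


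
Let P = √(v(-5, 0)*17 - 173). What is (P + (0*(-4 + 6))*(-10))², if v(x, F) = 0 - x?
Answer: -88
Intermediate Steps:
v(x, F) = -x
P = 2*I*√22 (P = √(-1*(-5)*17 - 173) = √(5*17 - 173) = √(85 - 173) = √(-88) = 2*I*√22 ≈ 9.3808*I)
(P + (0*(-4 + 6))*(-10))² = (2*I*√22 + (0*(-4 + 6))*(-10))² = (2*I*√22 + (0*2)*(-10))² = (2*I*√22 + 0*(-10))² = (2*I*√22 + 0)² = (2*I*√22)² = -88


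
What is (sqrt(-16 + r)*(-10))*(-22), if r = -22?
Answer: 220*I*sqrt(38) ≈ 1356.2*I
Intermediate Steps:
(sqrt(-16 + r)*(-10))*(-22) = (sqrt(-16 - 22)*(-10))*(-22) = (sqrt(-38)*(-10))*(-22) = ((I*sqrt(38))*(-10))*(-22) = -10*I*sqrt(38)*(-22) = 220*I*sqrt(38)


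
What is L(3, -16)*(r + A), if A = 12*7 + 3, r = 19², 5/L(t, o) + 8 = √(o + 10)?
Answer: -256 - 32*I*√6 ≈ -256.0 - 78.384*I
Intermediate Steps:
L(t, o) = 5/(-8 + √(10 + o)) (L(t, o) = 5/(-8 + √(o + 10)) = 5/(-8 + √(10 + o)))
r = 361
A = 87 (A = 84 + 3 = 87)
L(3, -16)*(r + A) = (5/(-8 + √(10 - 16)))*(361 + 87) = (5/(-8 + √(-6)))*448 = (5/(-8 + I*√6))*448 = 2240/(-8 + I*√6)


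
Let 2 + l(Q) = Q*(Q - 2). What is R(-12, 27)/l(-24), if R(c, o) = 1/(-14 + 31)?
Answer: 1/10574 ≈ 9.4572e-5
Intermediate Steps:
R(c, o) = 1/17
l(Q) = -2 + Q*(-2 + Q) (l(Q) = -2 + Q*(Q - 2) = -2 + Q*(-2 + Q))
R(-12, 27)/l(-24) = 1/(17*(-2 + (-24)**2 - 2*(-24))) = 1/(17*(-2 + 576 + 48)) = (1/17)/622 = (1/17)*(1/622) = 1/10574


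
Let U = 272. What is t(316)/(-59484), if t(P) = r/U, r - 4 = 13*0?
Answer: -1/4044912 ≈ -2.4722e-7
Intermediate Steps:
r = 4 (r = 4 + 13*0 = 4 + 0 = 4)
t(P) = 1/68 (t(P) = 4/272 = 4*(1/272) = 1/68)
t(316)/(-59484) = (1/68)/(-59484) = (1/68)*(-1/59484) = -1/4044912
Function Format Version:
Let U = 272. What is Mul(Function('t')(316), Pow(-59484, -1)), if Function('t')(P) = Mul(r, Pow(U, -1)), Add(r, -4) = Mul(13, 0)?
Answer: Rational(-1, 4044912) ≈ -2.4722e-7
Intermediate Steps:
r = 4 (r = Add(4, Mul(13, 0)) = Add(4, 0) = 4)
Function('t')(P) = Rational(1, 68) (Function('t')(P) = Mul(4, Pow(272, -1)) = Mul(4, Rational(1, 272)) = Rational(1, 68))
Mul(Function('t')(316), Pow(-59484, -1)) = Mul(Rational(1, 68), Pow(-59484, -1)) = Mul(Rational(1, 68), Rational(-1, 59484)) = Rational(-1, 4044912)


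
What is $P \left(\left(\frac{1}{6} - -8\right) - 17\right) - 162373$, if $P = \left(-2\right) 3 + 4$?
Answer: $- \frac{487066}{3} \approx -1.6236 \cdot 10^{5}$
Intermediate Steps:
$P = -2$ ($P = -6 + 4 = -2$)
$P \left(\left(\frac{1}{6} - -8\right) - 17\right) - 162373 = - 2 \left(\left(\frac{1}{6} - -8\right) - 17\right) - 162373 = - 2 \left(\left(\frac{1}{6} + 8\right) - 17\right) - 162373 = - 2 \left(\frac{49}{6} - 17\right) - 162373 = \left(-2\right) \left(- \frac{53}{6}\right) - 162373 = \frac{53}{3} - 162373 = - \frac{487066}{3}$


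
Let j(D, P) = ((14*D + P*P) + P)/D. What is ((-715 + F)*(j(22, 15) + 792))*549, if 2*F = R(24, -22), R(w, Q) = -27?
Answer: -3593919249/11 ≈ -3.2672e+8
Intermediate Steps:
F = -27/2 (F = (½)*(-27) = -27/2 ≈ -13.500)
j(D, P) = (P + P² + 14*D)/D (j(D, P) = ((14*D + P²) + P)/D = ((P² + 14*D) + P)/D = (P + P² + 14*D)/D)
((-715 + F)*(j(22, 15) + 792))*549 = ((-715 - 27/2)*((15 + 15² + 14*22)/22 + 792))*549 = -1457*((15 + 225 + 308)/22 + 792)/2*549 = -1457*((1/22)*548 + 792)/2*549 = -1457*(274/11 + 792)/2*549 = -1457/2*8986/11*549 = -6546301/11*549 = -3593919249/11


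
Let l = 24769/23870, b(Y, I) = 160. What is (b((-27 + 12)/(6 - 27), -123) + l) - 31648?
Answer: -24244961/770 ≈ -31487.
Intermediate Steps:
l = 799/770 (l = 24769*(1/23870) = 799/770 ≈ 1.0377)
(b((-27 + 12)/(6 - 27), -123) + l) - 31648 = (160 + 799/770) - 31648 = 123999/770 - 31648 = -24244961/770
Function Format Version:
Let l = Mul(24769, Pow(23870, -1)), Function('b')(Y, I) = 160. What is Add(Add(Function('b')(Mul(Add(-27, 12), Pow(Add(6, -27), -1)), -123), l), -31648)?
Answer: Rational(-24244961, 770) ≈ -31487.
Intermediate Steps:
l = Rational(799, 770) (l = Mul(24769, Rational(1, 23870)) = Rational(799, 770) ≈ 1.0377)
Add(Add(Function('b')(Mul(Add(-27, 12), Pow(Add(6, -27), -1)), -123), l), -31648) = Add(Add(160, Rational(799, 770)), -31648) = Add(Rational(123999, 770), -31648) = Rational(-24244961, 770)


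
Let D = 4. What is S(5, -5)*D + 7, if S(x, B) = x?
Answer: 27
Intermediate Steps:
S(5, -5)*D + 7 = 5*4 + 7 = 20 + 7 = 27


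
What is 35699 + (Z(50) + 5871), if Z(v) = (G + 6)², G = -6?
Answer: 41570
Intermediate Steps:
Z(v) = 0 (Z(v) = (-6 + 6)² = 0² = 0)
35699 + (Z(50) + 5871) = 35699 + (0 + 5871) = 35699 + 5871 = 41570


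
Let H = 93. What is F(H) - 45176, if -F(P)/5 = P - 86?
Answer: -45211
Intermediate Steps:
F(P) = 430 - 5*P (F(P) = -5*(P - 86) = -5*(-86 + P) = 430 - 5*P)
F(H) - 45176 = (430 - 5*93) - 45176 = (430 - 465) - 45176 = -35 - 45176 = -45211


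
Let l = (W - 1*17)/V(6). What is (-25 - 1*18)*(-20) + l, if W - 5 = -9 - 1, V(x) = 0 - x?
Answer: 2591/3 ≈ 863.67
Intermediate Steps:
V(x) = -x
W = -5 (W = 5 + (-9 - 1) = 5 - 10 = -5)
l = 11/3 (l = (-5 - 1*17)/((-1*6)) = (-5 - 17)/(-6) = -22*(-⅙) = 11/3 ≈ 3.6667)
(-25 - 1*18)*(-20) + l = (-25 - 1*18)*(-20) + 11/3 = (-25 - 18)*(-20) + 11/3 = -43*(-20) + 11/3 = 860 + 11/3 = 2591/3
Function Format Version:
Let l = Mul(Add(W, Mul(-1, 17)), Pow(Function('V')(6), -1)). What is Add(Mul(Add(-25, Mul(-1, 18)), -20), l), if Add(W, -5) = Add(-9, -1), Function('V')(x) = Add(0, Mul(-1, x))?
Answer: Rational(2591, 3) ≈ 863.67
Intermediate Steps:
Function('V')(x) = Mul(-1, x)
W = -5 (W = Add(5, Add(-9, -1)) = Add(5, -10) = -5)
l = Rational(11, 3) (l = Mul(Add(-5, Mul(-1, 17)), Pow(Mul(-1, 6), -1)) = Mul(Add(-5, -17), Pow(-6, -1)) = Mul(-22, Rational(-1, 6)) = Rational(11, 3) ≈ 3.6667)
Add(Mul(Add(-25, Mul(-1, 18)), -20), l) = Add(Mul(Add(-25, Mul(-1, 18)), -20), Rational(11, 3)) = Add(Mul(Add(-25, -18), -20), Rational(11, 3)) = Add(Mul(-43, -20), Rational(11, 3)) = Add(860, Rational(11, 3)) = Rational(2591, 3)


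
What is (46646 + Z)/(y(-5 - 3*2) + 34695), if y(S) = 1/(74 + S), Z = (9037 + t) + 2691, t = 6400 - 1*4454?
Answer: 1900080/1092893 ≈ 1.7386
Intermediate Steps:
t = 1946 (t = 6400 - 4454 = 1946)
Z = 13674 (Z = (9037 + 1946) + 2691 = 10983 + 2691 = 13674)
(46646 + Z)/(y(-5 - 3*2) + 34695) = (46646 + 13674)/(1/(74 + (-5 - 3*2)) + 34695) = 60320/(1/(74 + (-5 - 6)) + 34695) = 60320/(1/(74 - 11) + 34695) = 60320/(1/63 + 34695) = 60320/(2185786/63) = 60320*(63/2185786) = 1900080/1092893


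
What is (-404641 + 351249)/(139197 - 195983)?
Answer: 26696/28393 ≈ 0.94023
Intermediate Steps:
(-404641 + 351249)/(139197 - 195983) = -53392/(-56786) = -53392*(-1/56786) = 26696/28393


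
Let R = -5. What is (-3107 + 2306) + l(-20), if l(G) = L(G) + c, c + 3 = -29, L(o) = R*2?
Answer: -843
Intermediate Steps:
L(o) = -10 (L(o) = -5*2 = -10)
c = -32 (c = -3 - 29 = -32)
l(G) = -42 (l(G) = -10 - 32 = -42)
(-3107 + 2306) + l(-20) = (-3107 + 2306) - 42 = -801 - 42 = -843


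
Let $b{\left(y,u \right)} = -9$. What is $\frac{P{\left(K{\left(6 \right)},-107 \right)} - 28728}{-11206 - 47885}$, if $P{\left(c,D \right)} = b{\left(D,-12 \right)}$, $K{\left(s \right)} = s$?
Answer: $\frac{9579}{19697} \approx 0.48632$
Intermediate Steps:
$P{\left(c,D \right)} = -9$
$\frac{P{\left(K{\left(6 \right)},-107 \right)} - 28728}{-11206 - 47885} = \frac{-9 - 28728}{-11206 - 47885} = - \frac{28737}{-59091} = \left(-28737\right) \left(- \frac{1}{59091}\right) = \frac{9579}{19697}$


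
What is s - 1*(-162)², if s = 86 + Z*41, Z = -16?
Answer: -26814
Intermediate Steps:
s = -570 (s = 86 - 16*41 = 86 - 656 = -570)
s - 1*(-162)² = -570 - 1*(-162)² = -570 - 1*26244 = -570 - 26244 = -26814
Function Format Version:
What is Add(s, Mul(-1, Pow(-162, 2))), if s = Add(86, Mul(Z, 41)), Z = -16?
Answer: -26814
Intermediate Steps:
s = -570 (s = Add(86, Mul(-16, 41)) = Add(86, -656) = -570)
Add(s, Mul(-1, Pow(-162, 2))) = Add(-570, Mul(-1, Pow(-162, 2))) = Add(-570, Mul(-1, 26244)) = Add(-570, -26244) = -26814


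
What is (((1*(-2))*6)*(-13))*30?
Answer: 4680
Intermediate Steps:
(((1*(-2))*6)*(-13))*30 = (-2*6*(-13))*30 = -12*(-13)*30 = 156*30 = 4680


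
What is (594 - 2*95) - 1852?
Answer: -1448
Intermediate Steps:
(594 - 2*95) - 1852 = (594 - 190) - 1852 = 404 - 1852 = -1448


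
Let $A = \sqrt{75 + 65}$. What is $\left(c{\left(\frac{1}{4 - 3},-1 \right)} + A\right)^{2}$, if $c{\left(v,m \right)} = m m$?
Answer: $141 + 4 \sqrt{35} \approx 164.66$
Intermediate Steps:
$c{\left(v,m \right)} = m^{2}$
$A = 2 \sqrt{35}$ ($A = \sqrt{140} = 2 \sqrt{35} \approx 11.832$)
$\left(c{\left(\frac{1}{4 - 3},-1 \right)} + A\right)^{2} = \left(\left(-1\right)^{2} + 2 \sqrt{35}\right)^{2} = \left(1 + 2 \sqrt{35}\right)^{2}$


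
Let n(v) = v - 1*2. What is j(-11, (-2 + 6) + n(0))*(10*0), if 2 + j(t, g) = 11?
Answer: 0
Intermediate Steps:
n(v) = -2 + v (n(v) = v - 2 = -2 + v)
j(t, g) = 9 (j(t, g) = -2 + 11 = 9)
j(-11, (-2 + 6) + n(0))*(10*0) = 9*(10*0) = 9*0 = 0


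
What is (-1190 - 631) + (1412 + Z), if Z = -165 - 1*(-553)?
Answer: -21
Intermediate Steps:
Z = 388 (Z = -165 + 553 = 388)
(-1190 - 631) + (1412 + Z) = (-1190 - 631) + (1412 + 388) = -1821 + 1800 = -21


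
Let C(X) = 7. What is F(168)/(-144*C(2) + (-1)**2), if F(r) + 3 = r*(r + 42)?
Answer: -35277/1007 ≈ -35.032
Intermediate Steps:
F(r) = -3 + r*(42 + r) (F(r) = -3 + r*(r + 42) = -3 + r*(42 + r))
F(168)/(-144*C(2) + (-1)**2) = (-3 + 168**2 + 42*168)/(-144*7 + (-1)**2) = (-3 + 28224 + 7056)/(-1008 + 1) = 35277/(-1007) = 35277*(-1/1007) = -35277/1007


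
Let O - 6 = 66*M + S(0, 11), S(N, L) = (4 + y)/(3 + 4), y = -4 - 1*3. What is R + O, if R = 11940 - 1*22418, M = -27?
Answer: -85781/7 ≈ -12254.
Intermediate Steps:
y = -7 (y = -4 - 3 = -7)
S(N, L) = -3/7 (S(N, L) = (4 - 7)/(3 + 4) = -3/7)
O = -12435/7 (O = 6 + (66*(-27) - 3/7) = 6 + (-1782 - 3/7) = 6 - 12477/7 = -12435/7 ≈ -1776.4)
R = -10478 (R = 11940 - 22418 = -10478)
R + O = -10478 - 12435/7 = -85781/7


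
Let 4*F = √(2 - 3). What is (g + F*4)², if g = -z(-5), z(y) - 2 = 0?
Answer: (2 - I)² ≈ 3.0 - 4.0*I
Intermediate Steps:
F = I/4 (F = √(2 - 3)/4 = √(-1)/4 = I/4 ≈ 0.25*I)
z(y) = 2 (z(y) = 2 + 0 = 2)
g = -2 (g = -1*2 = -2)
(g + F*4)² = (-2 + (I/4)*4)² = (-2 + I)²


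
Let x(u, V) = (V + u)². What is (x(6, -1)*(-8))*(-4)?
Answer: 800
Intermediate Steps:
(x(6, -1)*(-8))*(-4) = ((-1 + 6)²*(-8))*(-4) = (5²*(-8))*(-4) = (25*(-8))*(-4) = -200*(-4) = 800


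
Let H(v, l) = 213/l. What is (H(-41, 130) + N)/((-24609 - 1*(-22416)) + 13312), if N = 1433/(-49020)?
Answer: 1025497/7085693940 ≈ 0.00014473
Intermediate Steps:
N = -1433/49020 (N = 1433*(-1/49020) = -1433/49020 ≈ -0.029233)
(H(-41, 130) + N)/((-24609 - 1*(-22416)) + 13312) = (213/130 - 1433/49020)/((-24609 - 1*(-22416)) + 13312) = (213*(1/130) - 1433/49020)/((-24609 + 22416) + 13312) = (213/130 - 1433/49020)/(-2193 + 13312) = (1025497/637260)/11119 = (1025497/637260)*(1/11119) = 1025497/7085693940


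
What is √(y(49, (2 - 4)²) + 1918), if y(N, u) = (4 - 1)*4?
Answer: √1930 ≈ 43.932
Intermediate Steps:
y(N, u) = 12 (y(N, u) = 3*4 = 12)
√(y(49, (2 - 4)²) + 1918) = √(12 + 1918) = √1930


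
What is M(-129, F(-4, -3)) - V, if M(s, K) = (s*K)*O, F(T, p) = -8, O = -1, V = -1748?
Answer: 716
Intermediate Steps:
M(s, K) = -K*s (M(s, K) = (s*K)*(-1) = (K*s)*(-1) = -K*s)
M(-129, F(-4, -3)) - V = -1*(-8)*(-129) - 1*(-1748) = -1032 + 1748 = 716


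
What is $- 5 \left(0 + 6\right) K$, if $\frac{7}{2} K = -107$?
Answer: $\frac{6420}{7} \approx 917.14$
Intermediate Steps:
$K = - \frac{214}{7}$ ($K = \frac{2}{7} \left(-107\right) = - \frac{214}{7} \approx -30.571$)
$- 5 \left(0 + 6\right) K = - 5 \left(0 + 6\right) \left(- \frac{214}{7}\right) = \left(-5\right) 6 \left(- \frac{214}{7}\right) = \left(-30\right) \left(- \frac{214}{7}\right) = \frac{6420}{7}$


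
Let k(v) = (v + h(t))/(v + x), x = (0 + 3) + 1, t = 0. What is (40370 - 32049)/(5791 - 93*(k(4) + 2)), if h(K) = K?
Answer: 16642/11117 ≈ 1.4970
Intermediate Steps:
x = 4 (x = 3 + 1 = 4)
k(v) = v/(4 + v) (k(v) = (v + 0)/(v + 4) = v/(4 + v))
(40370 - 32049)/(5791 - 93*(k(4) + 2)) = (40370 - 32049)/(5791 - 93*(4/(4 + 4) + 2)) = 8321/(5791 - 93*(4/8 + 2)) = 8321/(5791 - 93*(4*(⅛) + 2)) = 8321/(5791 - 93*(½ + 2)) = 8321/(5791 - 93*5/2) = 8321/(5791 - 465/2) = 8321/(11117/2) = 8321*(2/11117) = 16642/11117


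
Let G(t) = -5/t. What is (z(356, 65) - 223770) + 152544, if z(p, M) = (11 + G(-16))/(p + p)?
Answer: -811406411/11392 ≈ -71226.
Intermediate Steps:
z(p, M) = 181/(32*p) (z(p, M) = (11 - 5/(-16))/(p + p) = (11 - 5*(-1/16))/((2*p)) = (11 + 5/16)*(1/(2*p)) = 181*(1/(2*p))/16 = 181/(32*p))
(z(356, 65) - 223770) + 152544 = ((181/32)/356 - 223770) + 152544 = ((181/32)*(1/356) - 223770) + 152544 = (181/11392 - 223770) + 152544 = -2549187659/11392 + 152544 = -811406411/11392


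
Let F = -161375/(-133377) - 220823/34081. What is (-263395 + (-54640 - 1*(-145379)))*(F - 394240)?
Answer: 103138351457956628352/1515207179 ≈ 6.8069e+10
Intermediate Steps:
F = -23952887896/4545621537 (F = -161375*(-1/133377) - 220823*1/34081 = 161375/133377 - 220823/34081 = -23952887896/4545621537 ≈ -5.2694)
(-263395 + (-54640 - 1*(-145379)))*(F - 394240) = (-263395 + (-54640 - 1*(-145379)))*(-23952887896/4545621537 - 394240) = (-263395 + (-54640 + 145379))*(-1792089787634776/4545621537) = (-263395 + 90739)*(-1792089787634776/4545621537) = -172656*(-1792089787634776/4545621537) = 103138351457956628352/1515207179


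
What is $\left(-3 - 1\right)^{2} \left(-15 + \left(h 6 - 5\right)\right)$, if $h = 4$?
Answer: $64$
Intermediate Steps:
$\left(-3 - 1\right)^{2} \left(-15 + \left(h 6 - 5\right)\right) = \left(-3 - 1\right)^{2} \left(-15 + \left(4 \cdot 6 - 5\right)\right) = \left(-4\right)^{2} \left(-15 + \left(24 - 5\right)\right) = 16 \left(-15 + 19\right) = 16 \cdot 4 = 64$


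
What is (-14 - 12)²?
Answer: 676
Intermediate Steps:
(-14 - 12)² = (-26)² = 676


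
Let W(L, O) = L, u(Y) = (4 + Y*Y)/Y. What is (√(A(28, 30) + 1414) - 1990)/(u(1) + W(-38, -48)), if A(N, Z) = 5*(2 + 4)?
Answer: 1952/33 ≈ 59.151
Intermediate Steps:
A(N, Z) = 30 (A(N, Z) = 5*6 = 30)
u(Y) = (4 + Y²)/Y
(√(A(28, 30) + 1414) - 1990)/(u(1) + W(-38, -48)) = (√(30 + 1414) - 1990)/((1 + 4/1) - 38) = (√1444 - 1990)/((1 + 4*1) - 38) = (38 - 1990)/((1 + 4) - 38) = -1952/(5 - 38) = -1952/(-33) = -1952*(-1/33) = 1952/33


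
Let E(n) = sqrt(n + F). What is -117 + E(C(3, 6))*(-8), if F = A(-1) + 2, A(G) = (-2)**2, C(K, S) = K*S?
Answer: -117 - 16*sqrt(6) ≈ -156.19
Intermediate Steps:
A(G) = 4
F = 6 (F = 4 + 2 = 6)
E(n) = sqrt(6 + n) (E(n) = sqrt(n + 6) = sqrt(6 + n))
-117 + E(C(3, 6))*(-8) = -117 + sqrt(6 + 3*6)*(-8) = -117 + sqrt(6 + 18)*(-8) = -117 + sqrt(24)*(-8) = -117 + (2*sqrt(6))*(-8) = -117 - 16*sqrt(6)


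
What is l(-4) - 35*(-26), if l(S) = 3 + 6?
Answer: 919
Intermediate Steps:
l(S) = 9
l(-4) - 35*(-26) = 9 - 35*(-26) = 9 + 910 = 919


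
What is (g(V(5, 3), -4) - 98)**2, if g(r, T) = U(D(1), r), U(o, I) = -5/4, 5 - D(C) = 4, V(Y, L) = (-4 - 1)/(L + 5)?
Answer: 157609/16 ≈ 9850.6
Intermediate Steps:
V(Y, L) = -5/(5 + L)
D(C) = 1 (D(C) = 5 - 1*4 = 5 - 4 = 1)
U(o, I) = -5/4 (U(o, I) = -5*1/4 = -5/4)
g(r, T) = -5/4
(g(V(5, 3), -4) - 98)**2 = (-5/4 - 98)**2 = (-397/4)**2 = 157609/16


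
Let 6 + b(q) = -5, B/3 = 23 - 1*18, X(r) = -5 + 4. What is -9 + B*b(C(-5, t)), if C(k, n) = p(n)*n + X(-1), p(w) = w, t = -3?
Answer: -174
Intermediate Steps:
X(r) = -1
B = 15 (B = 3*(23 - 1*18) = 3*(23 - 18) = 3*5 = 15)
C(k, n) = -1 + n² (C(k, n) = n*n - 1 = n² - 1 = -1 + n²)
b(q) = -11 (b(q) = -6 - 5 = -11)
-9 + B*b(C(-5, t)) = -9 + 15*(-11) = -9 - 165 = -174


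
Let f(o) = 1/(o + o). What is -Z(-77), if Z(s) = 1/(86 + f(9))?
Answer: -18/1549 ≈ -0.011620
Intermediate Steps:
f(o) = 1/(2*o)
Z(s) = 18/1549 (Z(s) = 1/(86 + (1/2)/9) = 1/(86 + (1/2)*(1/9)) = 1/(86 + 1/18) = 1/(1549/18) = 18/1549)
-Z(-77) = -1*18/1549 = -18/1549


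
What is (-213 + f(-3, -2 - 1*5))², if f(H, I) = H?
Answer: 46656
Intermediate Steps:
(-213 + f(-3, -2 - 1*5))² = (-213 - 3)² = (-216)² = 46656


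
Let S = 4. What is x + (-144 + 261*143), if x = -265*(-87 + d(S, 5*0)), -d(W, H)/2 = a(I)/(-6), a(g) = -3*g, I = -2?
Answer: 59704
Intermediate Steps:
d(W, H) = 2 (d(W, H) = -2*(-3*(-2))/(-6) = -12*(-1)/6 = -2*(-1) = 2)
x = 22525 (x = -265*(-87 + 2) = -265*(-85) = 22525)
x + (-144 + 261*143) = 22525 + (-144 + 261*143) = 22525 + (-144 + 37323) = 22525 + 37179 = 59704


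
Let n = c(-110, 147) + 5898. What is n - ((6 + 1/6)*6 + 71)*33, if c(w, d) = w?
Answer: 2224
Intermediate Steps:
n = 5788 (n = -110 + 5898 = 5788)
n - ((6 + 1/6)*6 + 71)*33 = 5788 - ((6 + 1/6)*6 + 71)*33 = 5788 - ((37/6)*6 + 71)*33 = 5788 - (37 + 71)*33 = 5788 - 108*33 = 5788 - 1*3564 = 5788 - 3564 = 2224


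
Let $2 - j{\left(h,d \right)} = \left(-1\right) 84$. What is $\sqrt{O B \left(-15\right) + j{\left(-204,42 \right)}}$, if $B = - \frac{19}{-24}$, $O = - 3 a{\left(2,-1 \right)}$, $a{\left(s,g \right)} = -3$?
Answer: $\frac{i \sqrt{334}}{4} \approx 4.5689 i$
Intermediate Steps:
$j{\left(h,d \right)} = 86$ ($j{\left(h,d \right)} = 2 - \left(-1\right) 84 = 2 - -84 = 2 + 84 = 86$)
$O = 9$ ($O = \left(-3\right) \left(-3\right) = 9$)
$B = \frac{19}{24}$ ($B = \left(-19\right) \left(- \frac{1}{24}\right) = \frac{19}{24} \approx 0.79167$)
$\sqrt{O B \left(-15\right) + j{\left(-204,42 \right)}} = \sqrt{9 \cdot \frac{19}{24} \left(-15\right) + 86} = \sqrt{\frac{57}{8} \left(-15\right) + 86} = \sqrt{- \frac{855}{8} + 86} = \sqrt{- \frac{167}{8}} = \frac{i \sqrt{334}}{4}$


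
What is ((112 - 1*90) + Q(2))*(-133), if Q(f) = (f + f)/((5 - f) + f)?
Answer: -15162/5 ≈ -3032.4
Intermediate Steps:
Q(f) = 2*f/5 (Q(f) = (2*f)/5 = (2*f)*(⅕) = 2*f/5)
((112 - 1*90) + Q(2))*(-133) = ((112 - 1*90) + (⅖)*2)*(-133) = ((112 - 90) + ⅘)*(-133) = (22 + ⅘)*(-133) = (114/5)*(-133) = -15162/5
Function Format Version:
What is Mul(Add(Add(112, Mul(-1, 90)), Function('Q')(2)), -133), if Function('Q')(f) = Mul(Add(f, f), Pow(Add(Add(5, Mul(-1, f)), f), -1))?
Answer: Rational(-15162, 5) ≈ -3032.4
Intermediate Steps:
Function('Q')(f) = Mul(Rational(2, 5), f) (Function('Q')(f) = Mul(Mul(2, f), Pow(5, -1)) = Mul(Mul(2, f), Rational(1, 5)) = Mul(Rational(2, 5), f))
Mul(Add(Add(112, Mul(-1, 90)), Function('Q')(2)), -133) = Mul(Add(Add(112, Mul(-1, 90)), Mul(Rational(2, 5), 2)), -133) = Mul(Add(Add(112, -90), Rational(4, 5)), -133) = Mul(Add(22, Rational(4, 5)), -133) = Mul(Rational(114, 5), -133) = Rational(-15162, 5)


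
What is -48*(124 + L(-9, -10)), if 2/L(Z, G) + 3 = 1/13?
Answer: -112464/19 ≈ -5919.2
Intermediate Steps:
L(Z, G) = -13/19 (L(Z, G) = 2/(-3 + 1/13) = 2/(-38/13) = 2*(-13/38) = -13/19)
-48*(124 + L(-9, -10)) = -48*(124 - 13/19) = -48*2343/19 = -112464/19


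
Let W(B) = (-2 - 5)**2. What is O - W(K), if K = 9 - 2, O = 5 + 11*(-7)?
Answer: -121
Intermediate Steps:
O = -72 (O = 5 - 77 = -72)
K = 7
W(B) = 49 (W(B) = (-7)**2 = 49)
O - W(K) = -72 - 1*49 = -72 - 49 = -121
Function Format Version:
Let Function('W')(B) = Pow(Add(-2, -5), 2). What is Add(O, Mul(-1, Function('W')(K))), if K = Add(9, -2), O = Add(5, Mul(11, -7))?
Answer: -121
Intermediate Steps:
O = -72 (O = Add(5, -77) = -72)
K = 7
Function('W')(B) = 49 (Function('W')(B) = Pow(-7, 2) = 49)
Add(O, Mul(-1, Function('W')(K))) = Add(-72, Mul(-1, 49)) = Add(-72, -49) = -121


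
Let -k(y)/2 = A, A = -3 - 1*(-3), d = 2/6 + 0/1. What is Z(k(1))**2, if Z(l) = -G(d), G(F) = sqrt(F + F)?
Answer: 2/3 ≈ 0.66667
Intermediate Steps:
d = 1/3 (d = 2*(1/6) + 0*1 = 1/3 + 0 = 1/3 ≈ 0.33333)
G(F) = sqrt(2)*sqrt(F) (G(F) = sqrt(2*F) = sqrt(2)*sqrt(F))
A = 0 (A = -3 + 3 = 0)
k(y) = 0 (k(y) = -2*0 = 0)
Z(l) = -sqrt(6)/3 (Z(l) = -sqrt(2)*sqrt(1/3) = -sqrt(2)*sqrt(3)/3 = -sqrt(6)/3)
Z(k(1))**2 = (-sqrt(6)/3)**2 = 2/3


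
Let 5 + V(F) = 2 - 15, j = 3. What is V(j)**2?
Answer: 324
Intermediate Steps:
V(F) = -18 (V(F) = -5 + (2 - 15) = -5 - 13 = -18)
V(j)**2 = (-18)**2 = 324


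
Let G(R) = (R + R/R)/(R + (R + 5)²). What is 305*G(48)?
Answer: 14945/2857 ≈ 5.2310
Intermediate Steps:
G(R) = (1 + R)/(R + (5 + R)²) (G(R) = (R + 1)/(R + (5 + R)²) = (1 + R)/(R + (5 + R)²))
305*G(48) = 305*((1 + 48)/(48 + (5 + 48)²)) = 305*(49/(48 + 53²)) = 305*(49/(48 + 2809)) = 305*(49/2857) = 14945/2857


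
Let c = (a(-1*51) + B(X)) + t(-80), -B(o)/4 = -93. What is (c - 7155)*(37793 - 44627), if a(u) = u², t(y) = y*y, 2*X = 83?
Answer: -15157812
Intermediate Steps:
X = 83/2 (X = (½)*83 = 83/2 ≈ 41.500)
B(o) = 372 (B(o) = -4*(-93) = 372)
t(y) = y²
c = 9373 (c = ((-1*51)² + 372) + (-80)² = ((-51)² + 372) + 6400 = (2601 + 372) + 6400 = 2973 + 6400 = 9373)
(c - 7155)*(37793 - 44627) = (9373 - 7155)*(37793 - 44627) = 2218*(-6834) = -15157812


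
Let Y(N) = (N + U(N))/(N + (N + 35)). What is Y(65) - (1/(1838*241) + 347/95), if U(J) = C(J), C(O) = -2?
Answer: -1514031489/462891110 ≈ -3.2708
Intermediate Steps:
U(J) = -2
Y(N) = (-2 + N)/(35 + 2*N) (Y(N) = (N - 2)/(N + (N + 35)) = (-2 + N)/(N + (35 + N)) = (-2 + N)/(35 + 2*N))
Y(65) - (1/(1838*241) + 347/95) = (-2 + 65)/(35 + 2*65) - (1/(1838*241) + 347/95) = 63/(35 + 130) - ((1/1838)*(1/241) + 347*(1/95)) = 63/165 - (1/442958 + 347/95) = (1/165)*63 - 1*153706521/42081010 = 21/55 - 153706521/42081010 = -1514031489/462891110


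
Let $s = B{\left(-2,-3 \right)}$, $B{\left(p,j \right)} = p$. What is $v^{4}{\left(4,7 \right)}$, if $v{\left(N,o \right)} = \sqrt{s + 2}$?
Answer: $0$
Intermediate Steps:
$s = -2$
$v{\left(N,o \right)} = 0$ ($v{\left(N,o \right)} = \sqrt{-2 + 2} = \sqrt{0} = 0$)
$v^{4}{\left(4,7 \right)} = 0^{4} = 0$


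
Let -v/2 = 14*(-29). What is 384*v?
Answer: 311808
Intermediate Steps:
v = 812 (v = -28*(-29) = -2*(-406) = 812)
384*v = 384*812 = 311808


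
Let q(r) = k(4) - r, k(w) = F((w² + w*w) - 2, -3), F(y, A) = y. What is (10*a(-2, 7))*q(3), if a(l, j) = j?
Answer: 1890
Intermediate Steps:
k(w) = -2 + 2*w² (k(w) = (w² + w*w) - 2 = (w² + w²) - 2 = 2*w² - 2 = -2 + 2*w²)
q(r) = 30 - r (q(r) = (-2 + 2*4²) - r = (-2 + 2*16) - r = (-2 + 32) - r = 30 - r)
(10*a(-2, 7))*q(3) = (10*7)*(30 - 1*3) = 70*(30 - 3) = 70*27 = 1890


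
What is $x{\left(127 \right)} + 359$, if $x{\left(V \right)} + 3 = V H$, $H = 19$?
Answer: $2769$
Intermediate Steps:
$x{\left(V \right)} = -3 + 19 V$ ($x{\left(V \right)} = -3 + V 19 = -3 + 19 V$)
$x{\left(127 \right)} + 359 = \left(-3 + 19 \cdot 127\right) + 359 = \left(-3 + 2413\right) + 359 = 2410 + 359 = 2769$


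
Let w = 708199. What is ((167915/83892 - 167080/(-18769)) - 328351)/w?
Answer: -516994120372753/1115108154404652 ≈ -0.46363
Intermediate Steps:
((167915/83892 - 167080/(-18769)) - 328351)/w = ((167915/83892 - 167080/(-18769)) - 328351)/708199 = ((167915*(1/83892) - 167080*(-1/18769)) - 328351)*(1/708199) = ((167915/83892 + 167080/18769) - 328351)*(1/708199) = (17168271995/1574568948 - 328351)*(1/708199) = -516994120372753/1574568948*1/708199 = -516994120372753/1115108154404652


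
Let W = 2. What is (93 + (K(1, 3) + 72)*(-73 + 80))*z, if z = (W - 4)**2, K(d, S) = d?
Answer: 2416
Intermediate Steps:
z = 4 (z = (2 - 4)**2 = (-2)**2 = 4)
(93 + (K(1, 3) + 72)*(-73 + 80))*z = (93 + (1 + 72)*(-73 + 80))*4 = (93 + 73*7)*4 = (93 + 511)*4 = 604*4 = 2416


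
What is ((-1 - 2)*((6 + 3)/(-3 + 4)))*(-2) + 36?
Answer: 90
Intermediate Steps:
((-1 - 2)*((6 + 3)/(-3 + 4)))*(-2) + 36 = -27/1*(-2) + 36 = -27*(-2) + 36 = 54 + 36 = 90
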